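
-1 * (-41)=41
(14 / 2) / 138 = 7 / 138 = 0.05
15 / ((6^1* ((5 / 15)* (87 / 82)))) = 7.07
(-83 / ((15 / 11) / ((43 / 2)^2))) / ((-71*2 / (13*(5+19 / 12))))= 1733716699 / 102240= 16957.32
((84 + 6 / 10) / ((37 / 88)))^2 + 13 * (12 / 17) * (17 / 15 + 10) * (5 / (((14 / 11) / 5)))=42492.60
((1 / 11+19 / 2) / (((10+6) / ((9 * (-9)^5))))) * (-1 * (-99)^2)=99911439441 / 32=3122232482.53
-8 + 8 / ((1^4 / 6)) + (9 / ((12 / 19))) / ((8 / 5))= 1565 / 32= 48.91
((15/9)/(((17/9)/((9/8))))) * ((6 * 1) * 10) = 2025/34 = 59.56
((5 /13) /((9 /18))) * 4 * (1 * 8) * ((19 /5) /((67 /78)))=7296 /67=108.90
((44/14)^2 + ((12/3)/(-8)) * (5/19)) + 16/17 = 338291/31654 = 10.69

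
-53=-53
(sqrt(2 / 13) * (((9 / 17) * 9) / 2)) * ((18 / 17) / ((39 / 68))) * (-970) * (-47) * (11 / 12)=72093.87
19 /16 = 1.19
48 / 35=1.37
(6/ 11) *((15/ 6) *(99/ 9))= 15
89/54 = 1.65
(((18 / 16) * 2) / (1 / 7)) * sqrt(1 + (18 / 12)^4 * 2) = 63 * sqrt(178) / 16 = 52.53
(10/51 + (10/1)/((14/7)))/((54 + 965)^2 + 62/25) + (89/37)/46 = 117839571643/2253300669774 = 0.05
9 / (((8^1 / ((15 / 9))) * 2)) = 15 / 16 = 0.94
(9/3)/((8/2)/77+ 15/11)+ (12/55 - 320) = -1904387/5995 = -317.66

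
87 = 87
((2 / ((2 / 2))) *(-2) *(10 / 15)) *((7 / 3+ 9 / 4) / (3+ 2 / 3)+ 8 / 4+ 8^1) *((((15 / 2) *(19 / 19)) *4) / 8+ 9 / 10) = -279 / 2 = -139.50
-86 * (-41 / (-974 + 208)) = -1763 / 383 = -4.60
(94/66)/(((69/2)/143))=1222/207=5.90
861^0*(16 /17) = 16 /17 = 0.94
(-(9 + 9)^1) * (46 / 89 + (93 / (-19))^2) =-14154606 / 32129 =-440.56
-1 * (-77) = 77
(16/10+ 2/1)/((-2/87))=-783/5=-156.60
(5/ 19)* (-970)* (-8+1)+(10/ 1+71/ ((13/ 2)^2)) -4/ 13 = 5774068/ 3211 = 1798.21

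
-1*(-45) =45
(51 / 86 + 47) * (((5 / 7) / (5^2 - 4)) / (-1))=-20465 / 12642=-1.62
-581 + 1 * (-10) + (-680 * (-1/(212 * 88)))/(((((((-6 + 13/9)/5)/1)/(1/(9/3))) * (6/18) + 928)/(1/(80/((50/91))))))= -41858272020459/70826179424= -591.00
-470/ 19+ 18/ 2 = -299/ 19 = -15.74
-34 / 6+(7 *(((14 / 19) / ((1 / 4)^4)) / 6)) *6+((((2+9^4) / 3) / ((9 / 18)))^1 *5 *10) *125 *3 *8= 37409174941 / 57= 656301314.75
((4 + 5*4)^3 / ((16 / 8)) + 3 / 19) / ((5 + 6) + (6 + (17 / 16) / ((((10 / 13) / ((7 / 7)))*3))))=63038880 / 159239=395.88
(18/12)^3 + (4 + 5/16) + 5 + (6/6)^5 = 219/16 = 13.69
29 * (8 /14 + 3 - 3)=116 /7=16.57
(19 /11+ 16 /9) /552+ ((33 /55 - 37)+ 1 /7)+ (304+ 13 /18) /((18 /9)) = 222081883 /1912680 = 116.11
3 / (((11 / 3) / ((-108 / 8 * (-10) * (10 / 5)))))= 2430 / 11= 220.91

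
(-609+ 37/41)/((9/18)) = -49864/41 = -1216.20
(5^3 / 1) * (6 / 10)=75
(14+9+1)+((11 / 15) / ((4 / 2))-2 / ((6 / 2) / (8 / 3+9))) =1493 / 90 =16.59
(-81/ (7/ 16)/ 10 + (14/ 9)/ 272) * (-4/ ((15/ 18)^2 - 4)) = -1585814/ 70805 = -22.40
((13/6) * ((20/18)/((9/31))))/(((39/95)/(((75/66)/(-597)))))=-368125/9574686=-0.04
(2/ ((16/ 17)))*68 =289/ 2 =144.50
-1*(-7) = 7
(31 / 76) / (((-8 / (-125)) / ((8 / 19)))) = 3875 / 1444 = 2.68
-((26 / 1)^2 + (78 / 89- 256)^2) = -520917032 / 7921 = -65764.05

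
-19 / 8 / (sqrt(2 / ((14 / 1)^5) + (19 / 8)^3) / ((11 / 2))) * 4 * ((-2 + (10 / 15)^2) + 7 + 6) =-4219292 * sqrt(179323270) / 345837735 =-163.37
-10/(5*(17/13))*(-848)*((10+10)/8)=55120/17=3242.35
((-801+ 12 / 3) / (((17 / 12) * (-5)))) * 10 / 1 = 19128 / 17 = 1125.18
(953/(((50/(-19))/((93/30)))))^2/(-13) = -315076774489/3250000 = -96946.70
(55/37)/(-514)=-55/19018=-0.00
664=664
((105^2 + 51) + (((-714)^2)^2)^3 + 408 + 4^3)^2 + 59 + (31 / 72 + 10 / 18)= 22186539997404118823818281257226788501961160982100696864286919732342111 / 72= 308146388852834983664142800000000000000000000000000000000000000000000.00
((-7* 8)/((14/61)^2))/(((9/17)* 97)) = -126514/6111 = -20.70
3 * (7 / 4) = 21 / 4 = 5.25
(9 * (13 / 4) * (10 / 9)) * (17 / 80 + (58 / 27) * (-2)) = -114673 / 864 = -132.72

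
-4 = -4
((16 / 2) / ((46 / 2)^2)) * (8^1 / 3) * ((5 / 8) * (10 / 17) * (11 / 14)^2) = 0.01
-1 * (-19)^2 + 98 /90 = -16196 /45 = -359.91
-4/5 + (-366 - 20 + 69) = -317.80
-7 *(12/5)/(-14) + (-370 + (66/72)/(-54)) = -1194967/3240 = -368.82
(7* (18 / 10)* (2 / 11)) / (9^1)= 14 / 55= 0.25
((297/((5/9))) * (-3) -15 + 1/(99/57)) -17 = -1635.22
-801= -801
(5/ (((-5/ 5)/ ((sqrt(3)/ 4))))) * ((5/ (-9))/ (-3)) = -25 * sqrt(3)/ 108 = -0.40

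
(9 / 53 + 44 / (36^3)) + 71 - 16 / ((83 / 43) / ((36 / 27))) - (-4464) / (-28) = -35669137501 / 359169552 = -99.31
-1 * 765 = -765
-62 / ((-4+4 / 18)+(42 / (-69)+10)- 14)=207 / 28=7.39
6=6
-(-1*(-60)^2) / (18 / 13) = 2600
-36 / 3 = -12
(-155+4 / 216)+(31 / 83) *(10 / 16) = -2774323 / 17928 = -154.75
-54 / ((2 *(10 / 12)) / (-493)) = 79866 / 5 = 15973.20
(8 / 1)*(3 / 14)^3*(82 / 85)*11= 24354 / 29155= 0.84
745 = 745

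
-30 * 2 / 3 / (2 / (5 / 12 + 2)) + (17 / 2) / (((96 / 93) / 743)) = 1170043 / 192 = 6093.97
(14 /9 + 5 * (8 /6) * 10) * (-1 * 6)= -1228 /3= -409.33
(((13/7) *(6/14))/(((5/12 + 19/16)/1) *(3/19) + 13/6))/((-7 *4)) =-8892/757001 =-0.01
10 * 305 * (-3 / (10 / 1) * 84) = -76860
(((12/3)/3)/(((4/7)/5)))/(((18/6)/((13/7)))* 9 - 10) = 455/177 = 2.57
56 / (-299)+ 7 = 2037 / 299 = 6.81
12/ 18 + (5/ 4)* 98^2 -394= 34835/ 3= 11611.67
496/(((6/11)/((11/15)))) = 30008/45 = 666.84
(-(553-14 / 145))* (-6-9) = 240513 / 29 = 8293.55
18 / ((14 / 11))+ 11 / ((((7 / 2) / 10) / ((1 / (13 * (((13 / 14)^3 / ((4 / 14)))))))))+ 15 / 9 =9999692 / 599781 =16.67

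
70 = 70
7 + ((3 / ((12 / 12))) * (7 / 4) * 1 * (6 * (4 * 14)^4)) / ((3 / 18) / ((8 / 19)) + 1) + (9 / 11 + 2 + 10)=163567352078 / 737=221936705.67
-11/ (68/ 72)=-198/ 17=-11.65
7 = 7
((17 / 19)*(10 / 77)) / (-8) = -85 / 5852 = -0.01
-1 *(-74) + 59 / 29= 76.03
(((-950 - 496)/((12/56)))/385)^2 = 929296/3025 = 307.21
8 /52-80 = -1038 /13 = -79.85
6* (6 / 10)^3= 162 / 125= 1.30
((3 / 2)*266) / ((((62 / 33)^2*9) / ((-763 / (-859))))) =36836877 / 3301996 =11.16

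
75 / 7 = 10.71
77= 77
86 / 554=43 / 277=0.16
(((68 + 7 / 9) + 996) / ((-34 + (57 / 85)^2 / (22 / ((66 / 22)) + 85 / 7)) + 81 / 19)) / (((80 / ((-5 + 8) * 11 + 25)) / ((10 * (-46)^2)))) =-8254103655516425 / 15014634966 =-549737.22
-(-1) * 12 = 12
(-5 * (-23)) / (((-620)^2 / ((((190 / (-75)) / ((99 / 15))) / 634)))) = -437 / 2412725040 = -0.00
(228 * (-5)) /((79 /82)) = -93480 /79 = -1183.29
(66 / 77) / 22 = 0.04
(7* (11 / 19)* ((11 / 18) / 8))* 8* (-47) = -39809 / 342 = -116.40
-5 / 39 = -0.13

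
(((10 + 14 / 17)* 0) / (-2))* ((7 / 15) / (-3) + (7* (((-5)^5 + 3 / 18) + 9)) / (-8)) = 0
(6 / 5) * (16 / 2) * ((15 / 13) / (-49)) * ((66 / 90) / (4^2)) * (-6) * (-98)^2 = 38808 / 65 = 597.05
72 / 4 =18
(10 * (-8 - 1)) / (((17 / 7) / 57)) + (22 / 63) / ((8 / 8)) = -2261956 / 1071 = -2112.00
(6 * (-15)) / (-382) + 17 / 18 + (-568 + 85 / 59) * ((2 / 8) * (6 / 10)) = -83.80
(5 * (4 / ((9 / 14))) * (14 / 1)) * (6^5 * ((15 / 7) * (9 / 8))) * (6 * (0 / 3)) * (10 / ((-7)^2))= 0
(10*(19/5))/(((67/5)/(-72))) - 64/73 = -1002928/4891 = -205.06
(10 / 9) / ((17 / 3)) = 10 / 51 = 0.20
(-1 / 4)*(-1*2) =1 / 2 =0.50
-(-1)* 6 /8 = 0.75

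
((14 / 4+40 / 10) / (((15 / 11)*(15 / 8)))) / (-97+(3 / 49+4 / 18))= -1617 / 53315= -0.03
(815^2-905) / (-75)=-8844.27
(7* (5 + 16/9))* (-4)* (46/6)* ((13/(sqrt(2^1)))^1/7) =-36478* sqrt(2)/27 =-1910.65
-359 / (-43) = 359 / 43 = 8.35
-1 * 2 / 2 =-1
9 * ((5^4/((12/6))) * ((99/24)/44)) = 16875/64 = 263.67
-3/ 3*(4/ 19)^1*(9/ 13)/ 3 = -0.05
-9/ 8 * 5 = -45/ 8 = -5.62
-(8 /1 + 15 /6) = -21 /2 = -10.50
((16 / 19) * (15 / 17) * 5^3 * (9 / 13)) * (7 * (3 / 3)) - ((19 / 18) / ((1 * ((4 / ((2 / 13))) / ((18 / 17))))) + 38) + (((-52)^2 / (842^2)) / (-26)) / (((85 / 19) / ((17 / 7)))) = 21467075720413 / 52096447130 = 412.06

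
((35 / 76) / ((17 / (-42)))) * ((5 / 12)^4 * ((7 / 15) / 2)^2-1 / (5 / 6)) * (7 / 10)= 1534187893 / 1607454720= 0.95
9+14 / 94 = 430 / 47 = 9.15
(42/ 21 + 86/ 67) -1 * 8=-316/ 67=-4.72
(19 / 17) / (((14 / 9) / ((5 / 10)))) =171 / 476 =0.36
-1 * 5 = -5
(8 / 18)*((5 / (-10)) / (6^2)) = -0.01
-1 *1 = -1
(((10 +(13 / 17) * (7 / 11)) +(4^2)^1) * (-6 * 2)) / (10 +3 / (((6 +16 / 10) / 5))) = -173736 / 6545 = -26.54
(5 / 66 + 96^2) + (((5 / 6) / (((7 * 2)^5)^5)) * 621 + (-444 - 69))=25847443307266723062096889718539627 / 2969920523185992625558004957184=8703.08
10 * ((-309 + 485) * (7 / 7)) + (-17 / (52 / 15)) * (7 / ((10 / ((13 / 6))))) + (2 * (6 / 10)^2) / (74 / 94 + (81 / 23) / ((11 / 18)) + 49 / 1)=1752.58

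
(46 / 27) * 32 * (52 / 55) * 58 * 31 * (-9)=-137626112 / 165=-834097.65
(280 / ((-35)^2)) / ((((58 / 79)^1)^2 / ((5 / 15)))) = 12482 / 88305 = 0.14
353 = 353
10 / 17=0.59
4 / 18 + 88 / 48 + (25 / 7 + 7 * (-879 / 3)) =-257717 / 126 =-2045.37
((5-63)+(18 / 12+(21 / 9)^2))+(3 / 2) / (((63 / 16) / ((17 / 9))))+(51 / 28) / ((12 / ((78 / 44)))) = -3330851 / 66528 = -50.07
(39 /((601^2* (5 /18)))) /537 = 234 /323274895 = 0.00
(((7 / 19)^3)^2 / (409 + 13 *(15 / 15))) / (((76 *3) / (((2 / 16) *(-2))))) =-117649 / 18106265945184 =-0.00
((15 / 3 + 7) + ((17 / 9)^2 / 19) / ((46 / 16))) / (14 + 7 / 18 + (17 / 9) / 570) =0.84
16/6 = 8/3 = 2.67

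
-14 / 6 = -7 / 3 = -2.33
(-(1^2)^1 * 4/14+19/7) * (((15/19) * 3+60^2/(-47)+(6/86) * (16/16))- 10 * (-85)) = 506456758/268793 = 1884.19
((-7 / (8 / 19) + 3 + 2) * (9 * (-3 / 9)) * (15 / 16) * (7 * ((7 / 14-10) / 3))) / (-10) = 37107 / 512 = 72.47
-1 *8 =-8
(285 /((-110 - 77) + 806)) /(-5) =-57 /619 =-0.09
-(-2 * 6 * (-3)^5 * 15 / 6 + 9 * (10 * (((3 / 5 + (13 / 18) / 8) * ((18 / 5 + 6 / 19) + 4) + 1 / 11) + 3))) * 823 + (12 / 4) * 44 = -6931701364 / 1045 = -6633207.05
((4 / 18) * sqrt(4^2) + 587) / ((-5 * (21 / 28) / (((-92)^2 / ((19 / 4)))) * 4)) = -179132096 / 2565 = -69837.07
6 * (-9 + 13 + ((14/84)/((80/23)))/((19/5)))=7319/304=24.08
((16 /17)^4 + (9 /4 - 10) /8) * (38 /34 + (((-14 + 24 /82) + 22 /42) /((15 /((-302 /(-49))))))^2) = -102030498606497044657 /18195984838396058400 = -5.61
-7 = -7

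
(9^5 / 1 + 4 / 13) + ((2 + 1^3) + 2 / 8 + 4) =59056.56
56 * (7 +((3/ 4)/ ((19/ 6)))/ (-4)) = 7385/ 19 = 388.68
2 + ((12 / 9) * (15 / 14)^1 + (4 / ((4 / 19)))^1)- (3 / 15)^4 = 98118 / 4375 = 22.43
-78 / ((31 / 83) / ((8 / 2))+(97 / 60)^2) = -1792800 / 62219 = -28.81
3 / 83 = 0.04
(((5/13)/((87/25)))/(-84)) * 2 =-125/47502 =-0.00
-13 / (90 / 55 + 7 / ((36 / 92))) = -1287 / 1933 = -0.67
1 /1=1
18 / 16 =9 / 8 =1.12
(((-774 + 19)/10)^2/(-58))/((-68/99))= 2257299/15776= 143.08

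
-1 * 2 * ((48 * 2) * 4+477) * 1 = -1722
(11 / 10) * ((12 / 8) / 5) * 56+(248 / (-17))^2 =1671118 / 7225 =231.30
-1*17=-17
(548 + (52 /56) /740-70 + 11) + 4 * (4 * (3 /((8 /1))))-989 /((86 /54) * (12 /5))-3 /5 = 2441347 /10360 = 235.65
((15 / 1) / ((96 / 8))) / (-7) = -5 / 28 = -0.18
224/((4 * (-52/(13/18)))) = -7/9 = -0.78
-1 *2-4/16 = -9/4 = -2.25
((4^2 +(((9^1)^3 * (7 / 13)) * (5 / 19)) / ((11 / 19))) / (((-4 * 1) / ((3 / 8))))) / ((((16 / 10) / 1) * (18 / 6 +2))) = -83409 / 36608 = -2.28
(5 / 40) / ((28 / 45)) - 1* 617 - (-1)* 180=-97843 / 224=-436.80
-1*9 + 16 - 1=6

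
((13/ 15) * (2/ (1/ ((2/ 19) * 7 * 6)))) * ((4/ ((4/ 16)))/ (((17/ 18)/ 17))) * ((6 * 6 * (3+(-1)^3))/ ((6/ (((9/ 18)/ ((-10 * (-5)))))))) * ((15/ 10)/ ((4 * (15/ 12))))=79.45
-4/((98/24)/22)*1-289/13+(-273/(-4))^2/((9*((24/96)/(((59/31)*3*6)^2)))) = 2429632.64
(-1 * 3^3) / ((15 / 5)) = -9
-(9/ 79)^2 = -81/ 6241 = -0.01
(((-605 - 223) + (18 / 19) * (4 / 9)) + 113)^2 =184334929 / 361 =510623.07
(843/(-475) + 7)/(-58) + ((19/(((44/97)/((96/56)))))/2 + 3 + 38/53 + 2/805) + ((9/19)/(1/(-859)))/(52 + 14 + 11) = 4661148001/136101350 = 34.25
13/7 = 1.86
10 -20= -10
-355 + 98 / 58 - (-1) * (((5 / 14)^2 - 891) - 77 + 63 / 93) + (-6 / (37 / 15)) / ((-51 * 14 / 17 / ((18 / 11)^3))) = -11456507621703 / 8677518388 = -1320.25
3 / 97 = 0.03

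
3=3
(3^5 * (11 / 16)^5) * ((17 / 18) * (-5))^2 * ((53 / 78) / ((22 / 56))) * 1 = 39244834475 / 27262976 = 1439.49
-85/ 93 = -0.91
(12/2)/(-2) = -3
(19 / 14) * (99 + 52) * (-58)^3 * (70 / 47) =-2798881640 / 47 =-59550673.19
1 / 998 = 0.00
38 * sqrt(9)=114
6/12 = 1/2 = 0.50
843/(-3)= -281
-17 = -17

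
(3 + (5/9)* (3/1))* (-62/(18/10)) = -4340/27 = -160.74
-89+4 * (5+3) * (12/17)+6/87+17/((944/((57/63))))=-648224329/9773232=-66.33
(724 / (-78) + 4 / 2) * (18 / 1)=-1704 / 13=-131.08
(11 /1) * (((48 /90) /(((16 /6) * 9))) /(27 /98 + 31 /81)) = 882 /2375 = 0.37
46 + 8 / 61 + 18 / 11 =32052 / 671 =47.77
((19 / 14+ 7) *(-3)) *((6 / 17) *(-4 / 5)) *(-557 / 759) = -782028 / 150535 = -5.19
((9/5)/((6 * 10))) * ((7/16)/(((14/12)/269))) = 2421/800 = 3.03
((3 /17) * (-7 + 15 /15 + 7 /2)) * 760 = -5700 /17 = -335.29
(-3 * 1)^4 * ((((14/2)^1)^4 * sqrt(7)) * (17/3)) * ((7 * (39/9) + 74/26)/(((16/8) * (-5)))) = -237677391 * sqrt(7)/65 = -9674388.75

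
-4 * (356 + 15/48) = -5701/4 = -1425.25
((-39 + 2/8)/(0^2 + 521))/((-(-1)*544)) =-155/1133696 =-0.00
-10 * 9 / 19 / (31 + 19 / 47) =-235 / 1558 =-0.15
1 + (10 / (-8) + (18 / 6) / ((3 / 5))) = 19 / 4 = 4.75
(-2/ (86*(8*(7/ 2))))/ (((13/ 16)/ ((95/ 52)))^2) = -36100/ 8596861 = -0.00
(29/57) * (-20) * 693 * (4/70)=-7656/19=-402.95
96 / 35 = 2.74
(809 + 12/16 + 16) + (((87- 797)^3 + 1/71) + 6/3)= -101646488915/284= -357910172.24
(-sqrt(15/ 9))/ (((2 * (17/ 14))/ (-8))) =56 * sqrt(15)/ 51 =4.25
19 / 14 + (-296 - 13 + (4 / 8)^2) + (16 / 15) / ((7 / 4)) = -18407 / 60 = -306.78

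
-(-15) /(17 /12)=180 /17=10.59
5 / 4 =1.25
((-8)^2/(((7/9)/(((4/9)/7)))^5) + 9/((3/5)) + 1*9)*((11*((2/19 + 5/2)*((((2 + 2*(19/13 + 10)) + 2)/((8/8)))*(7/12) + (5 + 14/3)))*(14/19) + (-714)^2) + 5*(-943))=16086733060203667180/1325656343557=12134919.54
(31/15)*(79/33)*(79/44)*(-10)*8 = -773884/1089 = -710.64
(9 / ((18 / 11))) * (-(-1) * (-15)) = -165 / 2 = -82.50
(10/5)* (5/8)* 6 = 15/2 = 7.50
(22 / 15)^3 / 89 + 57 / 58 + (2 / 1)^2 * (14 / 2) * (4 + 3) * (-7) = -23884902041 / 17421750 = -1370.98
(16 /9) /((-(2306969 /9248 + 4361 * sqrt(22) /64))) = 156550144 /14092314201-42762752 * sqrt(22) /14092314201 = -0.00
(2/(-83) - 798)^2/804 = 1096801924/1384689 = 792.09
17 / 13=1.31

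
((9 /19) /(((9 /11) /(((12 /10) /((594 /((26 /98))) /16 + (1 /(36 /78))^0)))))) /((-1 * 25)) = -6864 /34810375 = -0.00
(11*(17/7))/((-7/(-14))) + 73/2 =1259/14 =89.93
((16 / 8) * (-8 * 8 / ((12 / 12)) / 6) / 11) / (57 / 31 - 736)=1984 / 751047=0.00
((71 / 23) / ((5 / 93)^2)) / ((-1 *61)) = -614079 / 35075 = -17.51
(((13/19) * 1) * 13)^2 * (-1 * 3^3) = -771147/361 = -2136.14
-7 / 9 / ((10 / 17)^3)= -34391 / 9000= -3.82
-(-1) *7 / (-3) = -7 / 3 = -2.33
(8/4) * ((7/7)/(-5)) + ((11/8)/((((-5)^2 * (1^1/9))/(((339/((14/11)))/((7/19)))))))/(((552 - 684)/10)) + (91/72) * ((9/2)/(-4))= -453673/15680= -28.93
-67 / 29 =-2.31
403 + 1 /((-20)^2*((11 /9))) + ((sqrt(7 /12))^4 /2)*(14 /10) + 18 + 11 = 34233427 /79200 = 432.24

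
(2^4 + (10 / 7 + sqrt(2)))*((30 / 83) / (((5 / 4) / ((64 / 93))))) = 512*sqrt(2) / 2573 + 62464 / 18011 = 3.75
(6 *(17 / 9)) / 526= 0.02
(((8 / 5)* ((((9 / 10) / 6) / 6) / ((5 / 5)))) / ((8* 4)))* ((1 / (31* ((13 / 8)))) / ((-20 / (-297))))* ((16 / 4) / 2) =0.00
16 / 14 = 8 / 7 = 1.14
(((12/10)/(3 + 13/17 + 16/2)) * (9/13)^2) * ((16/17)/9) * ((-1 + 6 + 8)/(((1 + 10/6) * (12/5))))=27/2600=0.01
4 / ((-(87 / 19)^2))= -1444 / 7569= -0.19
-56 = -56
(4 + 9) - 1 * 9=4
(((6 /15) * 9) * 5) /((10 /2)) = 18 /5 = 3.60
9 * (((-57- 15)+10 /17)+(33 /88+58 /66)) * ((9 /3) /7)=-2833821 /10472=-270.61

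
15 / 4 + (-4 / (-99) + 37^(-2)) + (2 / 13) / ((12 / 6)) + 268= 1916020585 / 7047612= 271.87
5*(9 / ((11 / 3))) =135 / 11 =12.27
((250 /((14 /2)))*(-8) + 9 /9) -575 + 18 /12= -12015 /14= -858.21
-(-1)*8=8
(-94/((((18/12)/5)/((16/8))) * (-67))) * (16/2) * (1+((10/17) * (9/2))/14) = 2128160/23919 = 88.97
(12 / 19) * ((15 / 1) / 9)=1.05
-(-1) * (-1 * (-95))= 95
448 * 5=2240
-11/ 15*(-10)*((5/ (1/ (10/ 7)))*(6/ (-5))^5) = -114048/ 875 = -130.34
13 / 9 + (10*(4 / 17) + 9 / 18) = 1315 / 306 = 4.30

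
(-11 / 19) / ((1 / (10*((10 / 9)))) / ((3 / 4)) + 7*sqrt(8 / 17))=14025 / 4652093-96250*sqrt(34) / 4652093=-0.12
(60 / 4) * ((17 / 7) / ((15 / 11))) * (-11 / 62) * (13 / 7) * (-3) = 80223 / 3038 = 26.41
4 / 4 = 1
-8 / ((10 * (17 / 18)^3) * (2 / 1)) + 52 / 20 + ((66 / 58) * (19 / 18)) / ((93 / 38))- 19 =-651282923 / 39751083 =-16.38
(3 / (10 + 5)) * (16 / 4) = 4 / 5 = 0.80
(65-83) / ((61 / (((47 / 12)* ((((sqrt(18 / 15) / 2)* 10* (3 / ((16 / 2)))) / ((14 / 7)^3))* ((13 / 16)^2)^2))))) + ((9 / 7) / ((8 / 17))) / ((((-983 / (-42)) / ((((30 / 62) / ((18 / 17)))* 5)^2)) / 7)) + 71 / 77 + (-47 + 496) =528595680177 / 1163824816-12081303* sqrt(30) / 511705088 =454.06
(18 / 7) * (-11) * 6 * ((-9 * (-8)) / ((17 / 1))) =-718.79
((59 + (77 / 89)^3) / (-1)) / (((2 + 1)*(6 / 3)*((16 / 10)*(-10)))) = 0.62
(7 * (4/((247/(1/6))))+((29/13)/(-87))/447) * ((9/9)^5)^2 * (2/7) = 12478/2318589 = 0.01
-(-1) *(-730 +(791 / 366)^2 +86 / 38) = -1840321673 / 2545164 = -723.07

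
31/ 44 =0.70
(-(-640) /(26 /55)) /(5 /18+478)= 316800 /111917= 2.83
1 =1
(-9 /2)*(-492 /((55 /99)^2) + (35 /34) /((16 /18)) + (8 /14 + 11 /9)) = 681639347 /95200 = 7160.08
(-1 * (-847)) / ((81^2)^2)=847 / 43046721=0.00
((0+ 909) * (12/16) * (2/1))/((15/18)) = 8181/5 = 1636.20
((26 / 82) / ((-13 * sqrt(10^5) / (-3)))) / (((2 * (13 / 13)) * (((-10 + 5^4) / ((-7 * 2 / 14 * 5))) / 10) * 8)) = -sqrt(10) / 2689600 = -0.00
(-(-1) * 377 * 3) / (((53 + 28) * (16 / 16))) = 377 / 27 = 13.96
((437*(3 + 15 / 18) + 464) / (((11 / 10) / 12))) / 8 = 64175 / 22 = 2917.05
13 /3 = 4.33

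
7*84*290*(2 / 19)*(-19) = -341040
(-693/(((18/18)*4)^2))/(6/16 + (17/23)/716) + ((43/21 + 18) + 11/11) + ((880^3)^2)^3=52099481362057169391999802829371531591679999999999951033639/520170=100158566165017531560835500000000000000000000000000000.00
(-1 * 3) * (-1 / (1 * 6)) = 1 / 2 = 0.50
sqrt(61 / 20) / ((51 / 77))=77*sqrt(305) / 510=2.64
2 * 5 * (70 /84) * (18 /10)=15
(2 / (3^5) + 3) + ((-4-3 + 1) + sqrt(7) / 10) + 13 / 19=-10654 / 4617 + sqrt(7) / 10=-2.04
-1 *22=-22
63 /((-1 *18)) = -7 /2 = -3.50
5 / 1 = 5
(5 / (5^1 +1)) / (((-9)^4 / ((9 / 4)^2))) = 5 / 7776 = 0.00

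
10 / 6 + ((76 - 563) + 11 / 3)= -1445 / 3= -481.67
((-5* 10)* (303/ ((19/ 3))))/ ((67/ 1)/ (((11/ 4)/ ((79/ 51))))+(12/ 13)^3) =-28008948825/ 451100774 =-62.09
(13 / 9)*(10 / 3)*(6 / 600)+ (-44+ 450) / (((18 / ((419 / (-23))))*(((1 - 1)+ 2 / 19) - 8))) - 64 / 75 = 795541 / 15525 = 51.24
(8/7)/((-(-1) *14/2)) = 8/49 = 0.16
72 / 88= 9 / 11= 0.82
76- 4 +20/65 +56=128.31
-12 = -12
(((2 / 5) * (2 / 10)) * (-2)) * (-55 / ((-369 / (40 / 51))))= -352 / 18819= -0.02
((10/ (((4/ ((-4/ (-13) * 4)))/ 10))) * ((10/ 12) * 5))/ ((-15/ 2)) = -2000/ 117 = -17.09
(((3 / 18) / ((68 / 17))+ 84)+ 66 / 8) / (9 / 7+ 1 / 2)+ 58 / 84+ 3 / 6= 22207 / 420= 52.87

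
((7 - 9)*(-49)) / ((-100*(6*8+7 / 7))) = -0.02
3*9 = 27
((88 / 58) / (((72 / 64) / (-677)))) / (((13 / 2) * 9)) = -476608 / 30537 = -15.61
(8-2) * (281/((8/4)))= 843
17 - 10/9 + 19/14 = 17.25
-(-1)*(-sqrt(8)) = -2*sqrt(2) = -2.83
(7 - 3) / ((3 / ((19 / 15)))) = 76 / 45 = 1.69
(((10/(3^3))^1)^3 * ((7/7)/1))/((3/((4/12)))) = 1000/177147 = 0.01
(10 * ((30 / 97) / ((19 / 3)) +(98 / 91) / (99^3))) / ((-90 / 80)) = -90822050560 / 209226543669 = -0.43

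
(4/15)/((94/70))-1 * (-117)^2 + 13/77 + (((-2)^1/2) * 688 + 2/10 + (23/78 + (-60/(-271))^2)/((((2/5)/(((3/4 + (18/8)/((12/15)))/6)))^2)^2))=-8332802870990345806061/579682798214840320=-14374.76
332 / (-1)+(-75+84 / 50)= -10133 / 25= -405.32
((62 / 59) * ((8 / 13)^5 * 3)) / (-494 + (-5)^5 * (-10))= 507904 / 56145813581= 0.00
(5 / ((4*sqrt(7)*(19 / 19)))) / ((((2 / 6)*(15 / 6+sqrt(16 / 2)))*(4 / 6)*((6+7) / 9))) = -2025*sqrt(7) / 2548+405*sqrt(14) / 637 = 0.28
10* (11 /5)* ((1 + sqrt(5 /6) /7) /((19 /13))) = 143* sqrt(30) /399 + 286 /19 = 17.02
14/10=1.40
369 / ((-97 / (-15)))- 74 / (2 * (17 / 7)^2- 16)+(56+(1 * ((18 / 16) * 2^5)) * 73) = 27561810 / 9991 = 2758.66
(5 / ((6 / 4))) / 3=10 / 9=1.11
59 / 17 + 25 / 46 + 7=8613 / 782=11.01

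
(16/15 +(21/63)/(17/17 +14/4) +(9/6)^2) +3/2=2641/540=4.89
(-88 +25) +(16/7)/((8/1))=-439/7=-62.71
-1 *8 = -8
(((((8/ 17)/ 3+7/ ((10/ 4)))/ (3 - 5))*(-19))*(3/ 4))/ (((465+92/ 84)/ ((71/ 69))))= 3560011/ 76542160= 0.05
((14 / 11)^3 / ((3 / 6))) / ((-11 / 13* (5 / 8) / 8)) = -4566016 / 73205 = -62.37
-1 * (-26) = 26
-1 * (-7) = 7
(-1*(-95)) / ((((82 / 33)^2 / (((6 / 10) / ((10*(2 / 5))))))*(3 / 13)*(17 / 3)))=806949 / 457232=1.76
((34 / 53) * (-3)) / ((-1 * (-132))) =-17 / 1166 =-0.01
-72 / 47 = -1.53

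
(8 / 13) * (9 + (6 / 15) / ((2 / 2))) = 5.78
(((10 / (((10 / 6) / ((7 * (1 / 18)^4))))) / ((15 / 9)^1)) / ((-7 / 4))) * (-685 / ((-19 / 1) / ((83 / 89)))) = -11371 / 2465478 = -0.00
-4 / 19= -0.21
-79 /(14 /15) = -1185 /14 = -84.64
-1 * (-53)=53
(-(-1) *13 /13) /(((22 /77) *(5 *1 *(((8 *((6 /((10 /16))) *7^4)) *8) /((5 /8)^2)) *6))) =25 /809238528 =0.00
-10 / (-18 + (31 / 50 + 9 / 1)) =1.19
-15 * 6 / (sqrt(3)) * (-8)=240 * sqrt(3)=415.69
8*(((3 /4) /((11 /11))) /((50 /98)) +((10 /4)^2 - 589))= -4650.24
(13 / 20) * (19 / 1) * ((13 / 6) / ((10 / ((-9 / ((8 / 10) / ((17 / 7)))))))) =-163761 / 2240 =-73.11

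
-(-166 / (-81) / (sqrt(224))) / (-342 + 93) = sqrt(14) / 6804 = 0.00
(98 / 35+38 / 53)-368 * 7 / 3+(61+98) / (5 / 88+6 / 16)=-7355216 / 15105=-486.94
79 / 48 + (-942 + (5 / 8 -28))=-46451 / 48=-967.73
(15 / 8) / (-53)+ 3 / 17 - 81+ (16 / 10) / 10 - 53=-24092543 / 180200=-133.70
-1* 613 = -613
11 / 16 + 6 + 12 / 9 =385 / 48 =8.02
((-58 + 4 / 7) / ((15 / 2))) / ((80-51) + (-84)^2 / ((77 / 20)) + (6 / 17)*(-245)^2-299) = -12529 / 37221450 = -0.00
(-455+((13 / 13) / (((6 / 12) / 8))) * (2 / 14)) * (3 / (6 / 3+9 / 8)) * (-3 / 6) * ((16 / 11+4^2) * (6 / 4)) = 10952064 / 1925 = 5689.38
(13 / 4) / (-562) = -13 / 2248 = -0.01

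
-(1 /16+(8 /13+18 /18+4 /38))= -7047 /3952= -1.78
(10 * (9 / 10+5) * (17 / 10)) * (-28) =-14042 / 5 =-2808.40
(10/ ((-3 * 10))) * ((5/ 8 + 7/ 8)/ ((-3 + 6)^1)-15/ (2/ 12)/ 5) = 35/ 6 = 5.83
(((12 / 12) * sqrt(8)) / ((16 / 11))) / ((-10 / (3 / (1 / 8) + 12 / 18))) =-407 * sqrt(2) / 120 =-4.80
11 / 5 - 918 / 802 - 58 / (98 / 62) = -3501306 / 98245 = -35.64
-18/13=-1.38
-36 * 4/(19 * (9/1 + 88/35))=-5040/7657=-0.66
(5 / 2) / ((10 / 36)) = 9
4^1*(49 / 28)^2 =49 / 4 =12.25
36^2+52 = 1348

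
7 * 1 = 7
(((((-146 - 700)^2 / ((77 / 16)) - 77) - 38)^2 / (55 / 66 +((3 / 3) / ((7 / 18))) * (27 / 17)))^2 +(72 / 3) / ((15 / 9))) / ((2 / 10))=891803897033112205430477851023228 / 8843587549489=100841868986149450228.76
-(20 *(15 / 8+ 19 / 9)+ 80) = -2875 / 18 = -159.72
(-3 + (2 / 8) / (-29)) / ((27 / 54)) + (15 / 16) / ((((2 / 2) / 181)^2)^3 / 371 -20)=-244703176952835097411 / 40352651836913544272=-6.06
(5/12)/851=5/10212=0.00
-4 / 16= -0.25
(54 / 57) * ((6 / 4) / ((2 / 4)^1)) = 54 / 19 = 2.84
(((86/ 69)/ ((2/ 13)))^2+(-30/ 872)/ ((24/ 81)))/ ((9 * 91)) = 0.08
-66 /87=-22 /29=-0.76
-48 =-48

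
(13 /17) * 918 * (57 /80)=20007 /40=500.18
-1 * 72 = -72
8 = 8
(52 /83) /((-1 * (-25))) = 52 /2075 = 0.03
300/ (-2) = -150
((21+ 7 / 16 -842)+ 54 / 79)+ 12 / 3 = -1031271 / 1264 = -815.88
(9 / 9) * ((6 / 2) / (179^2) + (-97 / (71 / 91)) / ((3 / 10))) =-2828258431 / 6824733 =-414.41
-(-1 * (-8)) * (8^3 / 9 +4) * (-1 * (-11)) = -48224 / 9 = -5358.22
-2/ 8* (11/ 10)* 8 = -11/ 5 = -2.20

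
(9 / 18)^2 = 1 / 4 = 0.25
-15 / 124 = -0.12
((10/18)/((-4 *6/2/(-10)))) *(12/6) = 25/27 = 0.93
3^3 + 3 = 30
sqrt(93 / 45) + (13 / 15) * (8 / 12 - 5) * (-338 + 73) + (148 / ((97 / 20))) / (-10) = sqrt(465) / 15 + 866165 / 873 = 993.61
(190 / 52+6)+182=4983 / 26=191.65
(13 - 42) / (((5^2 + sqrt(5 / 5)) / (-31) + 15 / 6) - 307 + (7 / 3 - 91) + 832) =-5394 / 81467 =-0.07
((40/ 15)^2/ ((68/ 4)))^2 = 4096/ 23409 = 0.17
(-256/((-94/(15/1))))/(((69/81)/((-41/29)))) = -2125440/31349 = -67.80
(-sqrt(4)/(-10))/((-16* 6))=-1/480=-0.00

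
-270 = -270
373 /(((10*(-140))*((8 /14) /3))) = -1119 /800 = -1.40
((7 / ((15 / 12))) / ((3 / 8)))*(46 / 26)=5152 / 195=26.42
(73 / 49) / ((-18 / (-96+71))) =1825 / 882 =2.07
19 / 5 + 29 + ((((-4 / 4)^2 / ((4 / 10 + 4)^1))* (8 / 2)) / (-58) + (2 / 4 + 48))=259297 / 3190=81.28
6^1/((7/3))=18/7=2.57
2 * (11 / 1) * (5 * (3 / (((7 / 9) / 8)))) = 23760 / 7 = 3394.29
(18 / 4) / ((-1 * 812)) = -9 / 1624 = -0.01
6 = 6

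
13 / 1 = 13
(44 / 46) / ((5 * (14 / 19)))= 0.26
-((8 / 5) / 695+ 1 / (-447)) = -101 / 1553325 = -0.00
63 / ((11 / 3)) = 189 / 11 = 17.18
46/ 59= 0.78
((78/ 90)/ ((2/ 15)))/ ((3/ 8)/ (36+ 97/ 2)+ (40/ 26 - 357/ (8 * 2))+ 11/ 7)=-123032/ 363383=-0.34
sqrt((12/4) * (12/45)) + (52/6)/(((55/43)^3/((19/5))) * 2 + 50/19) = 2 * sqrt(5)/5 + 19638229/8458650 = 3.22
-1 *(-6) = 6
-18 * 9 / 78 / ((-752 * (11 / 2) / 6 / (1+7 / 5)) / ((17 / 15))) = 1377 / 168025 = 0.01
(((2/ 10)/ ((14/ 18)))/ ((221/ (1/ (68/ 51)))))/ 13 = 27/ 402220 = 0.00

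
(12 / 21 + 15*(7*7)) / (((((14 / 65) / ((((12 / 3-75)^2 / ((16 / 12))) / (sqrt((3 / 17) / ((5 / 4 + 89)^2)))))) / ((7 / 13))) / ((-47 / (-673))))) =2201986507015*sqrt(51) / 150752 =104312573.24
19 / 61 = 0.31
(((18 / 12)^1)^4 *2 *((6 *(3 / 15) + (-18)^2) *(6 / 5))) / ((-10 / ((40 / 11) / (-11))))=395118 / 3025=130.62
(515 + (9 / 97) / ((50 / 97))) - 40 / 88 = 283099 / 550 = 514.73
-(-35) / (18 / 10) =175 / 9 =19.44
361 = 361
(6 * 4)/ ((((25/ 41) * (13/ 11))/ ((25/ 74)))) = 5412/ 481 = 11.25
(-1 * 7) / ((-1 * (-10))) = -0.70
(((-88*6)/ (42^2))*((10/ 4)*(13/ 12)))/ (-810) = 143/ 142884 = 0.00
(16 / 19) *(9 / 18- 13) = -200 / 19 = -10.53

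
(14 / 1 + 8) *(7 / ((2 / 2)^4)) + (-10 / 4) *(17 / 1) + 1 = 225 / 2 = 112.50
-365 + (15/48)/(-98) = -365.00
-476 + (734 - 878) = -620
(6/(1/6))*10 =360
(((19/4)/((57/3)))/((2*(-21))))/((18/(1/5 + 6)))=-31/15120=-0.00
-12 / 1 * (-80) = 960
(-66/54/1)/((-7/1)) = 11/63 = 0.17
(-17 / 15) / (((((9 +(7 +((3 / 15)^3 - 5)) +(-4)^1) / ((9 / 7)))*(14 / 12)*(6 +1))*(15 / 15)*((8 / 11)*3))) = -4675 / 400624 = -0.01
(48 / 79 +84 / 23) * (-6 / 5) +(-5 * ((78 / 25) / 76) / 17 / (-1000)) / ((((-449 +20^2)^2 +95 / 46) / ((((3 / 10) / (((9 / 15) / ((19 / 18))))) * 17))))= -61602287936717 / 12051179820000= -5.11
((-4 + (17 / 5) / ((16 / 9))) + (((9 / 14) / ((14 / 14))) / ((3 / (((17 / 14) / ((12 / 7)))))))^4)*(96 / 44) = -4925829681 / 1081794560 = -4.55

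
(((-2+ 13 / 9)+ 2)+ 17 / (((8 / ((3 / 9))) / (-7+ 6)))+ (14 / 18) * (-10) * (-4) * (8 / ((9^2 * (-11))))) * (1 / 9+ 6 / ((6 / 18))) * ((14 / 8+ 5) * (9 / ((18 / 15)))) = 23881945 / 57024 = 418.81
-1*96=-96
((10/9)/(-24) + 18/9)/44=211/4752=0.04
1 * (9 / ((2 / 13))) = 117 / 2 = 58.50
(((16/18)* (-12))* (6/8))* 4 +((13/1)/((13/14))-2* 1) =-20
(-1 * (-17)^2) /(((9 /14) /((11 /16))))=-22253 /72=-309.07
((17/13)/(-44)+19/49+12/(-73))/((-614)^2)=396219/771350403824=0.00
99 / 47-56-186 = -11275 / 47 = -239.89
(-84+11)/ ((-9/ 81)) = 657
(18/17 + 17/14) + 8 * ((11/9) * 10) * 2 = 423749/2142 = 197.83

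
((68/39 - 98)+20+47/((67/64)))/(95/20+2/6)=-327784/53131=-6.17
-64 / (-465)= 64 / 465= 0.14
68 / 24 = 17 / 6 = 2.83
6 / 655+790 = 517456 / 655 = 790.01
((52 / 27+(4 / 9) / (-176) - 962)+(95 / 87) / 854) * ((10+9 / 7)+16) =-2697621329653 / 102977028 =-26196.34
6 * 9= 54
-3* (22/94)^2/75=-121/55225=-0.00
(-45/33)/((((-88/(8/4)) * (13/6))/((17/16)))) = 765/50336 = 0.02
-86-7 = -93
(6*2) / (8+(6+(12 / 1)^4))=6 / 10375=0.00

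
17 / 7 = 2.43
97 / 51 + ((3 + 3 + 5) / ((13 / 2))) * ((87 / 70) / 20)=2.01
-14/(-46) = 7/23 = 0.30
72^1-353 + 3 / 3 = -280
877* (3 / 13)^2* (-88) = -694584 / 169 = -4109.96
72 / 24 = 3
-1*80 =-80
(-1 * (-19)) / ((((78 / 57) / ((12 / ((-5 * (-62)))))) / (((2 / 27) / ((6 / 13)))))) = 361 / 4185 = 0.09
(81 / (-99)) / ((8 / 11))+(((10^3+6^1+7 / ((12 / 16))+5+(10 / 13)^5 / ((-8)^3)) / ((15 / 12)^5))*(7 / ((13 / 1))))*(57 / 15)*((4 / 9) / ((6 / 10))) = 4942153502694587 / 9774288225000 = 505.63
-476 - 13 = -489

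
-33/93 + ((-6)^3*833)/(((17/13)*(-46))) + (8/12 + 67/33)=70433416/23529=2993.47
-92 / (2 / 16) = -736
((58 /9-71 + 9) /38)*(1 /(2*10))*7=-175 /342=-0.51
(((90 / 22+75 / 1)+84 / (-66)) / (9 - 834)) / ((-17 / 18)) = 5136 / 51425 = 0.10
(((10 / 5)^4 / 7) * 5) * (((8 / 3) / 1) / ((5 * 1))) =128 / 21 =6.10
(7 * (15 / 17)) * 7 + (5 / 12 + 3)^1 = 9517 / 204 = 46.65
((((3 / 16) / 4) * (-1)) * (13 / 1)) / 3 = -13 / 64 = -0.20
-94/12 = -47/6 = -7.83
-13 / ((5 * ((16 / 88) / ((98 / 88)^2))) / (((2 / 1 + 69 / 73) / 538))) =-1342159 / 13824448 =-0.10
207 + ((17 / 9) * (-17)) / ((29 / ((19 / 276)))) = 14905961 / 72036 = 206.92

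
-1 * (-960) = 960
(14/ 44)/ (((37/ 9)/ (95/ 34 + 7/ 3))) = 10983/ 27676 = 0.40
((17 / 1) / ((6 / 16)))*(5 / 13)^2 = 3400 / 507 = 6.71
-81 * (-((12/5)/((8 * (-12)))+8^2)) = 207279/40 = 5181.98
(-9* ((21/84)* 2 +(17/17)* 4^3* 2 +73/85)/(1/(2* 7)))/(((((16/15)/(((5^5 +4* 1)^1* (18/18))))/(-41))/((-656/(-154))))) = 3123072162693/374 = 8350460328.06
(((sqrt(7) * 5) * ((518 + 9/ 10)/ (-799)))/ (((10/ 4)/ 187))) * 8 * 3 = -1369896 * sqrt(7)/ 235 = -15423.00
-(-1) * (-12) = -12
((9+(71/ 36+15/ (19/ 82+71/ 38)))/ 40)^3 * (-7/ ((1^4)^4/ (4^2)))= -518829691856/ 49876670241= -10.40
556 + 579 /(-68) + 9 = 37841 /68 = 556.49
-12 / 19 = -0.63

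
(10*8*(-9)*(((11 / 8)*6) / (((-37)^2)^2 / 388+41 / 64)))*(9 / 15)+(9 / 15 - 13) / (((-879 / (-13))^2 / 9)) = -3270473521258 / 4291098307495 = -0.76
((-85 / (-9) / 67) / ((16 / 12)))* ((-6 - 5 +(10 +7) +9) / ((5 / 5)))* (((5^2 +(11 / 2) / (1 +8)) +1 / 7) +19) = 2396575 / 33768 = 70.97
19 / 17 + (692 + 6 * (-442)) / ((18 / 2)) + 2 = -32843 / 153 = -214.66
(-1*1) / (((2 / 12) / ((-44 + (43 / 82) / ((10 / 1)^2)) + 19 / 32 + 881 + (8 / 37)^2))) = -112838923029 / 22451600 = -5025.87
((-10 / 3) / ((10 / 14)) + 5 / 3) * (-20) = 60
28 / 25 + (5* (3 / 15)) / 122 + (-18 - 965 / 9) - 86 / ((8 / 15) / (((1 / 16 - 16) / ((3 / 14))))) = 11868.87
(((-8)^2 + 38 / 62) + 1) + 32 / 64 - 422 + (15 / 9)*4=-64955 / 186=-349.22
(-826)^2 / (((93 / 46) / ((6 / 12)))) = 15692348 / 93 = 168734.92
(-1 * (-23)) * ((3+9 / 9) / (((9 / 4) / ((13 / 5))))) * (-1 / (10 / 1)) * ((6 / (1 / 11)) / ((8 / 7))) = -46046 / 75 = -613.95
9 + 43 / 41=412 / 41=10.05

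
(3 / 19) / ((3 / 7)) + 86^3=12085071 / 19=636056.37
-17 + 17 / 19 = -306 / 19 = -16.11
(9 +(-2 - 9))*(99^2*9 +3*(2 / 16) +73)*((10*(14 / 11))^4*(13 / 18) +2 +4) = -882057675806513 / 263538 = -3346984783.24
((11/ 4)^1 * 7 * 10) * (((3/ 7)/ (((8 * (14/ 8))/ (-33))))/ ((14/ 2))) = -5445/ 196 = -27.78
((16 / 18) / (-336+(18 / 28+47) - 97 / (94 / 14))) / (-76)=1316 / 34070895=0.00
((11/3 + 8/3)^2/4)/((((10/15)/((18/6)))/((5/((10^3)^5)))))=361/1600000000000000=0.00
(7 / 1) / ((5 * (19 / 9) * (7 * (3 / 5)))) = 3 / 19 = 0.16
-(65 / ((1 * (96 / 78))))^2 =-714025 / 256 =-2789.16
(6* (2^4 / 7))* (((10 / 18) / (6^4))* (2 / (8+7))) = 4 / 5103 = 0.00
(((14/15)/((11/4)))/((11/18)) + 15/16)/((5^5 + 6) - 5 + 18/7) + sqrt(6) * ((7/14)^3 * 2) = 33719/70664000 + sqrt(6)/4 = 0.61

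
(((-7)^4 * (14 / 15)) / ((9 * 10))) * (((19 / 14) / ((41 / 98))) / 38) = 117649 / 55350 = 2.13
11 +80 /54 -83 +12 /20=-9439 /135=-69.92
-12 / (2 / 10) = -60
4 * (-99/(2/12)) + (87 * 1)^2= 5193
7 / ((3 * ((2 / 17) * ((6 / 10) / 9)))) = 595 / 2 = 297.50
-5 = -5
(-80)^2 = 6400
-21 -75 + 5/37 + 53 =-1586/37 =-42.86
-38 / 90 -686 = -30889 / 45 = -686.42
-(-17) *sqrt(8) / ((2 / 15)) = 255 *sqrt(2) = 360.62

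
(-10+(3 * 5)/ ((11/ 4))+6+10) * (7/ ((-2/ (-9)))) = 360.82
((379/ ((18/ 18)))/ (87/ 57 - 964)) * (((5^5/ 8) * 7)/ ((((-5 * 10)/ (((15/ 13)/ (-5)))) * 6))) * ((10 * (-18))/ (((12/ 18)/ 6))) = 1341.78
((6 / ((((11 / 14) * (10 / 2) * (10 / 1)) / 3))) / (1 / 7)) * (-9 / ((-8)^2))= -3969 / 8800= -0.45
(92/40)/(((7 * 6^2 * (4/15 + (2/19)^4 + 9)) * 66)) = 2997383/200857556592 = 0.00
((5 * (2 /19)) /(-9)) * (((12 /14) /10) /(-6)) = 1 /1197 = 0.00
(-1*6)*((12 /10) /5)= -36 /25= -1.44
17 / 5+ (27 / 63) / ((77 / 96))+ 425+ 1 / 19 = 21966277 / 51205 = 428.99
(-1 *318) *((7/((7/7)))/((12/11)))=-4081/2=-2040.50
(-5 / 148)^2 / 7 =25 / 153328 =0.00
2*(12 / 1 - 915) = -1806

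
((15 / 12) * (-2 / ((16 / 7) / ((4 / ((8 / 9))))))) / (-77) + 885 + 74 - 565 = 277421 / 704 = 394.06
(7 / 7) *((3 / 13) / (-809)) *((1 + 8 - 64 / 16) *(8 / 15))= -8 / 10517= -0.00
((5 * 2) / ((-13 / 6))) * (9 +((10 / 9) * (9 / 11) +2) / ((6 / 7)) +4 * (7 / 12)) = -9720 / 143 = -67.97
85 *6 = 510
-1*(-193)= 193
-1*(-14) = 14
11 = 11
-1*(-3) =3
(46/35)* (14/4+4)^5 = 3493125/112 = 31188.62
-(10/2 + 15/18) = -35/6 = -5.83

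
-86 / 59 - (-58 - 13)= 4103 / 59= 69.54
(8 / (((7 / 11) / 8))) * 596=419584 / 7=59940.57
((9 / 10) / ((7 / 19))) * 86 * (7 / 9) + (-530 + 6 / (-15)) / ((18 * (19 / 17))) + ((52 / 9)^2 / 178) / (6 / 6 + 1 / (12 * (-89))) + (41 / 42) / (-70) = 73602068563 / 536423580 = 137.21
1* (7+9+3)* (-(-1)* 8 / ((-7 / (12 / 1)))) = -1824 / 7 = -260.57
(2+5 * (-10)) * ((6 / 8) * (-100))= 3600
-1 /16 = -0.06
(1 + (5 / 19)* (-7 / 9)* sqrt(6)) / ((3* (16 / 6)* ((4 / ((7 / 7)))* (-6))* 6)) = -1 / 1152 + 35* sqrt(6) / 196992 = -0.00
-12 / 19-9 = -183 / 19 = -9.63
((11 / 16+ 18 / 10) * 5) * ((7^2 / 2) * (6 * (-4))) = -29253 / 4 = -7313.25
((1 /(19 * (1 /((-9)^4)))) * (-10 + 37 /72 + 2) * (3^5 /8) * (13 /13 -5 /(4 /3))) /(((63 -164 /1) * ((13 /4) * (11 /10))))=-477411165 /798304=-598.03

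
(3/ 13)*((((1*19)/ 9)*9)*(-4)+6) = -210/ 13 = -16.15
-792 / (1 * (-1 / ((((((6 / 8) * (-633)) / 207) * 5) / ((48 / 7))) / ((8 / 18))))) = -2193345 / 736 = -2980.09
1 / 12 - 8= -95 / 12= -7.92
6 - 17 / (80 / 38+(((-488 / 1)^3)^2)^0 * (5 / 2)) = 404 / 175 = 2.31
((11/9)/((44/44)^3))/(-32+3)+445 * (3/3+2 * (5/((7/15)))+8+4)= 27990868/1827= 15320.67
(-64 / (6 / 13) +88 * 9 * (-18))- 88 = -43448 / 3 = -14482.67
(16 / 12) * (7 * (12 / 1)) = 112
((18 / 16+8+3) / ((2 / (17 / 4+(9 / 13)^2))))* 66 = 1892.31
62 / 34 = 31 / 17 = 1.82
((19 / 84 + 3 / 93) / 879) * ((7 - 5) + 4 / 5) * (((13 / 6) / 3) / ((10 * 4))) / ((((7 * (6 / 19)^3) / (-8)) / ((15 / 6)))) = -0.00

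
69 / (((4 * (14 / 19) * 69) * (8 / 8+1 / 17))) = 323 / 1008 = 0.32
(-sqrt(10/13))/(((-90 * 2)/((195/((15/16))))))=4 * sqrt(130)/45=1.01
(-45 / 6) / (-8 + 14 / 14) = 15 / 14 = 1.07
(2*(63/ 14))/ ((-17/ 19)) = -171/ 17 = -10.06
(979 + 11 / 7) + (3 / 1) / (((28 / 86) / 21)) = 16437 / 14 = 1174.07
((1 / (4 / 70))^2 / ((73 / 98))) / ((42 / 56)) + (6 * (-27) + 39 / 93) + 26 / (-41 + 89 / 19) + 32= 326251144 / 780735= 417.88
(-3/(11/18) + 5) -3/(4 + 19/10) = -271/649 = -0.42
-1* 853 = -853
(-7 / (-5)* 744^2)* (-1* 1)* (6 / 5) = -23248512 / 25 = -929940.48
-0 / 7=0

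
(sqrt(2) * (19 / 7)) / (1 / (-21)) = -57 * sqrt(2) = -80.61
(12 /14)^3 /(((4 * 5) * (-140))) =-27 /120050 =-0.00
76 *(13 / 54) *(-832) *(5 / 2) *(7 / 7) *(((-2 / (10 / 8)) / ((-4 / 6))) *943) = -775161088 / 9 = -86129009.78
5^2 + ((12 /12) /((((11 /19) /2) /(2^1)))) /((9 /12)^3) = 12289 /297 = 41.38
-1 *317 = -317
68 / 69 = 0.99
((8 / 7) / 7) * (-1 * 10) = -80 / 49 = -1.63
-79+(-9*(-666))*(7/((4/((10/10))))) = 20821/2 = 10410.50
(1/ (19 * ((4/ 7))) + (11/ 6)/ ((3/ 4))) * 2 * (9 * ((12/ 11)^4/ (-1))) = -17988480/ 278179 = -64.67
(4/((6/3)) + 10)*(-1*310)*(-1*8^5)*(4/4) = 121896960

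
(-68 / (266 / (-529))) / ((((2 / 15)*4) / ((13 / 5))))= 350727 / 532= 659.26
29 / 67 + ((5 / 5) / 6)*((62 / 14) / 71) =88555 / 199794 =0.44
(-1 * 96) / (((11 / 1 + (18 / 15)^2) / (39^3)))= -142365600 / 311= -457767.20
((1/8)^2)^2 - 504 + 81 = -1732607/4096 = -423.00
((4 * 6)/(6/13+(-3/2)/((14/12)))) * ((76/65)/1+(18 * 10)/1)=-659456/125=-5275.65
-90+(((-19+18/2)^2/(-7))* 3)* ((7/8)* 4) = -240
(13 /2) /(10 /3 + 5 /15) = 39 /22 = 1.77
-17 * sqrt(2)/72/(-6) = 17 * sqrt(2)/432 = 0.06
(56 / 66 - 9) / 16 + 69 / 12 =2767 / 528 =5.24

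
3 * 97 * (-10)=-2910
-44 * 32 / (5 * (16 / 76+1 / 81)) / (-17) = 2166912 / 29155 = 74.32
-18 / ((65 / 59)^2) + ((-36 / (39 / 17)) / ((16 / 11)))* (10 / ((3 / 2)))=-86.75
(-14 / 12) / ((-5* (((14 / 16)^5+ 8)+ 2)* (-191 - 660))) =-114688 / 4397376555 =-0.00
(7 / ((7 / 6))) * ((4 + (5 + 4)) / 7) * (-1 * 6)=-468 / 7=-66.86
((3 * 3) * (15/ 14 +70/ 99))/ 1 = 2465/ 154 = 16.01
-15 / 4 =-3.75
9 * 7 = 63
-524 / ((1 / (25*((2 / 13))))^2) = -1310000 / 169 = -7751.48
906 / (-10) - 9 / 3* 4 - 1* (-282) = 897 / 5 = 179.40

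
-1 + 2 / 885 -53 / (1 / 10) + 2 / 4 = -938981 / 1770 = -530.50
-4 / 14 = -2 / 7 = -0.29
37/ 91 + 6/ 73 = 3247/ 6643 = 0.49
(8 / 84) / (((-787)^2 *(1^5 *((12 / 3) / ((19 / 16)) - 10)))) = -19 / 819425187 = -0.00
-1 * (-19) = 19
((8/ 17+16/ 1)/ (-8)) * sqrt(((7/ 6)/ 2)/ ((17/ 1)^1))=-0.38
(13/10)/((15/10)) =13/15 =0.87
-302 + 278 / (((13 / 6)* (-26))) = -306.93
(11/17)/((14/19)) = 209/238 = 0.88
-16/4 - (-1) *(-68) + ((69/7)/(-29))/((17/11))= -72.22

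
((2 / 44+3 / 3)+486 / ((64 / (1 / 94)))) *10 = 186325 / 16544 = 11.26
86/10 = 43/5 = 8.60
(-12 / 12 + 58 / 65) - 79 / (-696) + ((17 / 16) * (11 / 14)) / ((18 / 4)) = 0.19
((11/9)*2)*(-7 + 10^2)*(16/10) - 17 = 5201/15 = 346.73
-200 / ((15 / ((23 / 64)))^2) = -529 / 4608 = -0.11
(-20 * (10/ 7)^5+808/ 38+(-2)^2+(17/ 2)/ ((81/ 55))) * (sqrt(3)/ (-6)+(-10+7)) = 4550511325 * sqrt(3)/ 310391676+4550511325/ 17243982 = 289.28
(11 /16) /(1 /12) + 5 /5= 9.25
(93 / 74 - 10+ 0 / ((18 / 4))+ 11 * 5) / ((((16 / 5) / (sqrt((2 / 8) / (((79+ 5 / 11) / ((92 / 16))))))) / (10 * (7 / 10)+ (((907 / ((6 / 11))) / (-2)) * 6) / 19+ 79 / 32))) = -2633570625 * sqrt(418) / 109420544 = -492.08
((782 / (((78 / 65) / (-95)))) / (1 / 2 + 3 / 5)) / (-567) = 99.26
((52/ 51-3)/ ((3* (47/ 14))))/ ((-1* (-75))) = -0.00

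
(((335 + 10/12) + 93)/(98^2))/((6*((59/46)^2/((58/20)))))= 39472393/3008837160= 0.01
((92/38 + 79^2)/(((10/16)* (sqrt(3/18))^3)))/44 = 284700* sqrt(6)/209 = 3336.70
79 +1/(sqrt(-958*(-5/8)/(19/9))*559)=2*sqrt(45505)/4016415 +79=79.00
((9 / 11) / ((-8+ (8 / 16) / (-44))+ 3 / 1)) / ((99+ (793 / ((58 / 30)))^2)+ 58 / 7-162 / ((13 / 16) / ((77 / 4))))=-43732 / 44065546721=-0.00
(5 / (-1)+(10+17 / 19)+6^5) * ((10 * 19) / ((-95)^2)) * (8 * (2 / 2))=2365696 / 1805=1310.63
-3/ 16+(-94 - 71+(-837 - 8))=-16163/ 16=-1010.19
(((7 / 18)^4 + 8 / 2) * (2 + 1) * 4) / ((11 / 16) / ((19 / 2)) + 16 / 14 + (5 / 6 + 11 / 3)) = 112333130 / 13299147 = 8.45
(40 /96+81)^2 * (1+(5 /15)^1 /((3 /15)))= 954529 /54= 17676.46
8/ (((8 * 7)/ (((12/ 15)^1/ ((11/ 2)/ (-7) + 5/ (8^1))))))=-0.71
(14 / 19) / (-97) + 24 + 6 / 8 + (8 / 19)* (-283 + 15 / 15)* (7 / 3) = -1860031 / 7372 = -252.31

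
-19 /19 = -1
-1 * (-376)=376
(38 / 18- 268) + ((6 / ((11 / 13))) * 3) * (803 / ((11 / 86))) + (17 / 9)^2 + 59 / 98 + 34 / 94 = 547010138453 / 4103946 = 133288.82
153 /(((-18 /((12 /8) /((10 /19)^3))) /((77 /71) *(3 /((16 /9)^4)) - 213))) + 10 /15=18599.51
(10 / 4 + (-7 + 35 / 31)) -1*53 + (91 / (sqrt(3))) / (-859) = -3495 / 62 -91*sqrt(3) / 2577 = -56.43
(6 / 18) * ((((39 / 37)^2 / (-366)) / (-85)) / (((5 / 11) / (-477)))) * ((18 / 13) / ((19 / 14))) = -8594586 / 674335175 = -0.01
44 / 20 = 11 / 5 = 2.20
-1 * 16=-16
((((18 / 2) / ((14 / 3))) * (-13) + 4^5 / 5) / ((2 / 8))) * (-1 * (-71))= 1786502 / 35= 51042.91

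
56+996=1052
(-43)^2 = 1849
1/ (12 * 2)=1/ 24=0.04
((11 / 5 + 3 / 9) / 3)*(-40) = -304 / 9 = -33.78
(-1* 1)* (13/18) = -13/18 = -0.72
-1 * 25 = -25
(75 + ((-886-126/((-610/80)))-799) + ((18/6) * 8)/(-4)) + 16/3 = -291728/183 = -1594.14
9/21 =3/7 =0.43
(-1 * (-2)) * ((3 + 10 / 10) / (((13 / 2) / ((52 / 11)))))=64 / 11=5.82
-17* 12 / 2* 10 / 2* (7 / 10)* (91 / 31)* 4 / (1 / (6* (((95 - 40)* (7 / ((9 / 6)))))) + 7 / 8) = -133413280 / 27869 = -4787.16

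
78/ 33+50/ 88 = 2.93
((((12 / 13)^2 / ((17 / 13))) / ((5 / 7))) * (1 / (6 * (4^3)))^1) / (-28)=-3 / 35360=-0.00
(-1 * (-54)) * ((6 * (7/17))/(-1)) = -2268/17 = -133.41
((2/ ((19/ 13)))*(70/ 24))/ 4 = 455/ 456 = 1.00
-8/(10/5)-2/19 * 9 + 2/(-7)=-696/133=-5.23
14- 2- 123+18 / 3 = -105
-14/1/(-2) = 7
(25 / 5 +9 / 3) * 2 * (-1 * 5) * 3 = -240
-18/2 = -9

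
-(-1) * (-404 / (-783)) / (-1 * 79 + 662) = 404 / 456489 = 0.00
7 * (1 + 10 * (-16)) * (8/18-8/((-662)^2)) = -494.65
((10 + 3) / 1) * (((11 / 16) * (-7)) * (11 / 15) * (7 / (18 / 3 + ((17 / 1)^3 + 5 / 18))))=-0.07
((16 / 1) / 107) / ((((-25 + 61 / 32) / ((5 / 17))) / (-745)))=1907200 / 1344241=1.42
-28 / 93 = -0.30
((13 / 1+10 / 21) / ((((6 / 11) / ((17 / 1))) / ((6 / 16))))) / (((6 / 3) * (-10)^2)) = 52921 / 67200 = 0.79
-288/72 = -4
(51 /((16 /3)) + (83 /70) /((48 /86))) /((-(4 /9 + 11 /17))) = -500667 /46760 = -10.71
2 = 2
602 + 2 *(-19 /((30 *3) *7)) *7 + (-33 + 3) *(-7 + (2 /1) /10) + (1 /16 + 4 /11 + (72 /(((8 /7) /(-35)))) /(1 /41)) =-89599.00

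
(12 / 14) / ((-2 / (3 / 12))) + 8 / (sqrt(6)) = -3 / 28 + 4 * sqrt(6) / 3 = 3.16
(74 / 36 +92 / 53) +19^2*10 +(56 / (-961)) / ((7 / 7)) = 3313048853 / 916794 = 3613.73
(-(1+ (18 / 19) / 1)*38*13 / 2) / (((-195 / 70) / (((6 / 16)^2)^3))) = 62937 / 131072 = 0.48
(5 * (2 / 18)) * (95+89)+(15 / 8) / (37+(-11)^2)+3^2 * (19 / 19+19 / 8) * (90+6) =34335431 / 11376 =3018.23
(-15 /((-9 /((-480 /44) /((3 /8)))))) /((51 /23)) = -36800 /1683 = -21.87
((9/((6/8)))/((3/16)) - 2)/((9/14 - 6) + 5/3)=-84/5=-16.80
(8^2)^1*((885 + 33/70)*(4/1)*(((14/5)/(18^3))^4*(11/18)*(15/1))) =25984651/235357947067500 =0.00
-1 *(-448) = 448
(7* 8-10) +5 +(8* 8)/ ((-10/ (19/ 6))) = 30.73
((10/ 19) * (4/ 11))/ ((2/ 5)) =100/ 209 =0.48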